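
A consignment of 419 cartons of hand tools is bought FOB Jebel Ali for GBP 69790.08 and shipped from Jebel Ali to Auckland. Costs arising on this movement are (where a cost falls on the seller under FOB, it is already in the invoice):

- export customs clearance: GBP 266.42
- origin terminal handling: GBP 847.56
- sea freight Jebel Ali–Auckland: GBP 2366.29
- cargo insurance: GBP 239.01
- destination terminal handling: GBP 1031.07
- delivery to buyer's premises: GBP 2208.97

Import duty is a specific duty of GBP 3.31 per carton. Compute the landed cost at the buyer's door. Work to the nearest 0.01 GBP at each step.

Total landed cost: GBP 77022.31

FOB: the seller bears costs until goods are on board at the origin port; the buyer bears freight, insurance and all costs thereafter.
Already in the invoice (seller's account under FOB): export clearance, origin terminal — exclude.
CIF value = FOB price + freight + insurance = 69790.08 + 2366.29 + 239.01 = 72395.38
Import duty = 419 × 3.31 = 1386.89
Buyer bears: freight 2366.29 + insurance 239.01 + destination terminal 1031.07 + delivery 2208.97 + duty 1386.89 = 7232.23
Landed cost = invoice 69790.08 + 7232.23 = 77022.31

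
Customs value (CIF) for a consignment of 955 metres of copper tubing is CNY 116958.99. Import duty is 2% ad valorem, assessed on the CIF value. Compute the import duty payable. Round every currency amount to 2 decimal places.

Import duty = 116958.99 × 2% = 2339.18

Import duty: CNY 2339.18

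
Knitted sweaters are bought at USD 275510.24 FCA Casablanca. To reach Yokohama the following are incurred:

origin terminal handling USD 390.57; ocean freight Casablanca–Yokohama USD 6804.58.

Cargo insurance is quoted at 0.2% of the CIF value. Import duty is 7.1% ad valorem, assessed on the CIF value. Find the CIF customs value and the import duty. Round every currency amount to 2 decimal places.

CIF value: USD 283271.93; import duty: USD 20112.31

Let C be the CIF value. C = FCA price + pre-shipment costs + freight + 0.2% × C
C − 0.2% × C = 275510.24 + 390.57 + 6804.58
0.998 × C = 282705.39
C = 282705.39 / 0.998 = 283271.93
Insurance premium = 0.2% × 283271.93 = 566.54
Import duty = 283271.93 × 7.1% = 20112.31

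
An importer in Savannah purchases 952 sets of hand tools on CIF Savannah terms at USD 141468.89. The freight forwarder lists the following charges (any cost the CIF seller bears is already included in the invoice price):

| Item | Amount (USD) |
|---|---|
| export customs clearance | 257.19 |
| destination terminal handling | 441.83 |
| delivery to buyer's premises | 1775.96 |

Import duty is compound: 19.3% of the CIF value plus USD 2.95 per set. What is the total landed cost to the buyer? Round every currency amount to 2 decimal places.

Total landed cost: USD 173798.58

CIF: the seller pays costs through ocean freight and marine insurance to the destination port.
Already in the invoice (seller's account under CIF): export clearance — exclude.
The CIF price already equals the CIF value: 141468.89
Ad valorem component: 141468.89 × 19.3% = 27303.50
Specific component: 952 × 2.95 = 2808.40
Import duty = 27303.50 + 2808.40 = 30111.90
Buyer bears: destination terminal 441.83 + delivery 1775.96 + duty 30111.90 = 32329.69
Landed cost = invoice 141468.89 + 32329.69 = 173798.58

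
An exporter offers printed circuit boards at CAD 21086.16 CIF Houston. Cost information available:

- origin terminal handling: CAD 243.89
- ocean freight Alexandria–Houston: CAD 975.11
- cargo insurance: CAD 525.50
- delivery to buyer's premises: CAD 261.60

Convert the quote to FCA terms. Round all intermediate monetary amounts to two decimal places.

Not relevant to the conversion: delivery — on the buyer under both terms; not part of either seller's price.
From CIF to FCA, the seller no longer bears: origin terminal, freight, insurance.
FCA price = 21086.16 − 243.89 − 975.11 − 525.50 = 19341.66

FCA price: CAD 19341.66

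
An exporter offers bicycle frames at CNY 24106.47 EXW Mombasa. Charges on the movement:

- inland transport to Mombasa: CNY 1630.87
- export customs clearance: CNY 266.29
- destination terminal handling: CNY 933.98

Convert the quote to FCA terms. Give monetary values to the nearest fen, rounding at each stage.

Not relevant to the conversion: destination terminal — on the buyer under both terms; not part of either seller's price.
From EXW to FCA, the seller additionally bears: inland to port, export clearance.
FCA price = 24106.47 + 1630.87 + 266.29 = 26003.63

FCA price: CNY 26003.63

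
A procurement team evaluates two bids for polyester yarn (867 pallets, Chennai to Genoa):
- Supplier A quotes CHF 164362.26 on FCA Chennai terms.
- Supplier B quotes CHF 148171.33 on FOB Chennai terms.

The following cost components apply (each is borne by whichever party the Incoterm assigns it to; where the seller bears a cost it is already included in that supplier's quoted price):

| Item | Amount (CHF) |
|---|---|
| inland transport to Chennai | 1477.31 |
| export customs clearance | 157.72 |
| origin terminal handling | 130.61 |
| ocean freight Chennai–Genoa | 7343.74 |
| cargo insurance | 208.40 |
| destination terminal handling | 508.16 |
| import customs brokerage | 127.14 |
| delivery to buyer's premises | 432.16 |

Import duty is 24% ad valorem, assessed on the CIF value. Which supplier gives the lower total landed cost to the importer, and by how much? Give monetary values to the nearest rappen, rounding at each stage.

Supplier B is cheaper by CHF 20238.71

Supplier A (FCA):
CIF value = FCA price + origin terminal + freight + insurance = 164362.26 + 130.61 + 7343.74 + 208.40 = 172045.01
Import duty = 172045.01 × 24% = 41290.80
Buyer bears (A): 130.61 + 7343.74 + 208.40 + 508.16 + 127.14 + 432.16 = 8750.21
Landed cost (A) = invoice 164362.26 + 8750.21 + duty 41290.80 = 214403.27
Supplier B (FOB):
CIF value = FOB price + freight + insurance = 148171.33 + 7343.74 + 208.40 = 155723.47
Import duty = 155723.47 × 24% = 37373.63
Buyer bears (B): 7343.74 + 208.40 + 508.16 + 127.14 + 432.16 = 8619.60
Landed cost (B) = invoice 148171.33 + 8619.60 + duty 37373.63 = 194164.56
Difference = |214403.27 − 194164.56| = 20238.71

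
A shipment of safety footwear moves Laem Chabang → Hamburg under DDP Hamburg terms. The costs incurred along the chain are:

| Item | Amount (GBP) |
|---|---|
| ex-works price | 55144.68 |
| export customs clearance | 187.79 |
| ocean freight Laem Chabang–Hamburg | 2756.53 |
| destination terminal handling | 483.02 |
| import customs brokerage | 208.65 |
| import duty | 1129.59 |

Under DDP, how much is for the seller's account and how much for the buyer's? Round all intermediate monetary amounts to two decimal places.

DDP: the seller bears all costs including import duty.
Seller's account: goods 55144.68 + export clearance 187.79 + freight 2756.53 + destination terminal 483.02 + brokerage 208.65 + duty 1129.59 = 59910.26
Buyer's account: 0.00

Seller: GBP 59910.26; buyer: GBP 0.00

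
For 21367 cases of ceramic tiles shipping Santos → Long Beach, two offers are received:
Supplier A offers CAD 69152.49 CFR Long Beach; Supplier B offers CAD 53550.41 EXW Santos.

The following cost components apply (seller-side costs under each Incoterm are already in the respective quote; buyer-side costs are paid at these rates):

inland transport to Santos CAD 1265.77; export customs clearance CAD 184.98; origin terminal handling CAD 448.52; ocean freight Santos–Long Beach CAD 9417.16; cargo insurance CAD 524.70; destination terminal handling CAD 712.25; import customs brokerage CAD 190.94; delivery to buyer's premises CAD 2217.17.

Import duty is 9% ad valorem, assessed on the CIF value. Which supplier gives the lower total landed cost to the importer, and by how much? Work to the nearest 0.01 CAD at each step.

Supplier B is cheaper by CAD 4671.36

Supplier A (CFR):
CIF value = CFR price + insurance = 69152.49 + 524.70 = 69677.19
Import duty = 69677.19 × 9% = 6270.95
Buyer bears (A): 524.70 + 712.25 + 190.94 + 2217.17 = 3645.06
Landed cost (A) = invoice 69152.49 + 3645.06 + duty 6270.95 = 79068.50
Supplier B (EXW):
CIF value = EXW price + inland to port + export clearance + origin terminal + freight + insurance = 53550.41 + 1265.77 + 184.98 + 448.52 + 9417.16 + 524.70 = 65391.54
Import duty = 65391.54 × 9% = 5885.24
Buyer bears (B): 1265.77 + 184.98 + 448.52 + 9417.16 + 524.70 + 712.25 + 190.94 + 2217.17 = 14961.49
Landed cost (B) = invoice 53550.41 + 14961.49 + duty 5885.24 = 74397.14
Difference = |79068.50 − 74397.14| = 4671.36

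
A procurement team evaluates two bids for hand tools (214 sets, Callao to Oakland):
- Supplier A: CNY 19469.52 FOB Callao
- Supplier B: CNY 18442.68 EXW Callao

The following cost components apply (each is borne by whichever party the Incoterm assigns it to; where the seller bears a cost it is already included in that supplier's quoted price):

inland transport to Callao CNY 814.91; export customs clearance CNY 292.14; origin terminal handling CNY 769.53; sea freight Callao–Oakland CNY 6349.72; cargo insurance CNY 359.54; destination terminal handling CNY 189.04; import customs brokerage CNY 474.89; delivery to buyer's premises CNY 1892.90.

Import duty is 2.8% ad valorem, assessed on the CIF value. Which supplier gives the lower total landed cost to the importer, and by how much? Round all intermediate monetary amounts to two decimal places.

Supplier A (FOB):
CIF value = FOB price + freight + insurance = 19469.52 + 6349.72 + 359.54 = 26178.78
Import duty = 26178.78 × 2.8% = 733.01
Buyer bears (A): 6349.72 + 359.54 + 189.04 + 474.89 + 1892.90 = 9266.09
Landed cost (A) = invoice 19469.52 + 9266.09 + duty 733.01 = 29468.62
Supplier B (EXW):
CIF value = EXW price + inland to port + export clearance + origin terminal + freight + insurance = 18442.68 + 814.91 + 292.14 + 769.53 + 6349.72 + 359.54 = 27028.52
Import duty = 27028.52 × 2.8% = 756.80
Buyer bears (B): 814.91 + 292.14 + 769.53 + 6349.72 + 359.54 + 189.04 + 474.89 + 1892.90 = 11142.67
Landed cost (B) = invoice 18442.68 + 11142.67 + duty 756.80 = 30342.15
Difference = |29468.62 − 30342.15| = 873.53

Supplier A is cheaper by CNY 873.53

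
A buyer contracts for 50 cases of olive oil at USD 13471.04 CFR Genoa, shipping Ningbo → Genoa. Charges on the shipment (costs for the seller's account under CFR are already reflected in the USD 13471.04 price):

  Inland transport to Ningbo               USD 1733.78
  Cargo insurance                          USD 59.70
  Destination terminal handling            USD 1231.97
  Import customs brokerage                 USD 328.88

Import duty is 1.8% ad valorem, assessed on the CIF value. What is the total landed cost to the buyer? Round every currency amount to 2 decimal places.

Total landed cost: USD 15335.14

CFR: the seller pays costs through ocean freight to the destination port, but not insurance.
Already in the invoice (seller's account under CFR): inland to port — exclude.
CIF value = CFR price + insurance = 13471.04 + 59.70 = 13530.74
Import duty = 13530.74 × 1.8% = 243.55
Buyer bears: insurance 59.70 + destination terminal 1231.97 + brokerage 328.88 + duty 243.55 = 1864.10
Landed cost = invoice 13471.04 + 1864.10 = 15335.14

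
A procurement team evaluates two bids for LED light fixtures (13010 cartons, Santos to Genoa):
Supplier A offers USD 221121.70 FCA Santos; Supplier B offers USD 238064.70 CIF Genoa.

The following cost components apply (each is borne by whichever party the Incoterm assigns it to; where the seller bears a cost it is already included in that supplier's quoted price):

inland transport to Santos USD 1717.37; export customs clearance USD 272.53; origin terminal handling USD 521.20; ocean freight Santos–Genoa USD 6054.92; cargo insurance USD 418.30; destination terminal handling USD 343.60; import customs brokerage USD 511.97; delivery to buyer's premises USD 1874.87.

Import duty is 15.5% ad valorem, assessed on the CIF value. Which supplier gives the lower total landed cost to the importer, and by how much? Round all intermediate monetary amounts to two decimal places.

Supplier A is cheaper by USD 11490.61

Supplier A (FCA):
CIF value = FCA price + origin terminal + freight + insurance = 221121.70 + 521.20 + 6054.92 + 418.30 = 228116.12
Import duty = 228116.12 × 15.5% = 35358.00
Buyer bears (A): 521.20 + 6054.92 + 418.30 + 343.60 + 511.97 + 1874.87 = 9724.86
Landed cost (A) = invoice 221121.70 + 9724.86 + duty 35358.00 = 266204.56
Supplier B (CIF):
The CIF price already equals the CIF value: 238064.70
Import duty = 238064.70 × 15.5% = 36900.03
Buyer bears (B): 343.60 + 511.97 + 1874.87 = 2730.44
Landed cost (B) = invoice 238064.70 + 2730.44 + duty 36900.03 = 277695.17
Difference = |266204.56 − 277695.17| = 11490.61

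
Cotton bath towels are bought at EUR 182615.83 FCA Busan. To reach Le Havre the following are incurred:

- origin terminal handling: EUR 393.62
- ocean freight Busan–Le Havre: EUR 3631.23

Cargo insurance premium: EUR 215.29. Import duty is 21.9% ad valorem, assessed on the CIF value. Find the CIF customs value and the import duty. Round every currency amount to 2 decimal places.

CIF value: EUR 186855.97; import duty: EUR 40921.46

CIF = FCA price + pre-shipment costs + freight + insurance
CIF = 182615.83 + 393.62 + 3631.23 + 215.29 = 186855.97
Import duty = 186855.97 × 21.9% = 40921.46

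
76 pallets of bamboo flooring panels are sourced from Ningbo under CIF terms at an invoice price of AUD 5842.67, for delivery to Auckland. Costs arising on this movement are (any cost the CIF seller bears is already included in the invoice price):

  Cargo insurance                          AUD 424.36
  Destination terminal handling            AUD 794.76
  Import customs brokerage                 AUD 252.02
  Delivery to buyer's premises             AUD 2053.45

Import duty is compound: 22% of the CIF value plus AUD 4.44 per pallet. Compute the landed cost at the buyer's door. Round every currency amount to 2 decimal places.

CIF: the seller pays costs through ocean freight and marine insurance to the destination port.
Already in the invoice (seller's account under CIF): insurance — exclude.
The CIF price already equals the CIF value: 5842.67
Ad valorem component: 5842.67 × 22% = 1285.39
Specific component: 76 × 4.44 = 337.44
Import duty = 1285.39 + 337.44 = 1622.83
Buyer bears: destination terminal 794.76 + brokerage 252.02 + delivery 2053.45 + duty 1622.83 = 4723.06
Landed cost = invoice 5842.67 + 4723.06 = 10565.73

Total landed cost: AUD 10565.73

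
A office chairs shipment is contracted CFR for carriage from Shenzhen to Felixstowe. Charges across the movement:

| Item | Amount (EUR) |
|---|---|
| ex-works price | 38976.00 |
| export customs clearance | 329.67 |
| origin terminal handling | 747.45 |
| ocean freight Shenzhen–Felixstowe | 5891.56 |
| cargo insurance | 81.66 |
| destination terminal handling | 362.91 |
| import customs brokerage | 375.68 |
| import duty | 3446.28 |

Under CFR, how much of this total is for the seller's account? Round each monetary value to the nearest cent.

CFR: the seller pays costs through ocean freight to the destination port, but not insurance.
Seller's account: goods 38976.00 + export clearance 329.67 + origin terminal 747.45 + freight 5891.56 = 45944.68
Buyer's account: insurance 81.66 + destination terminal 362.91 + brokerage 375.68 + duty 3446.28 = 4266.53

Seller's account: EUR 45944.68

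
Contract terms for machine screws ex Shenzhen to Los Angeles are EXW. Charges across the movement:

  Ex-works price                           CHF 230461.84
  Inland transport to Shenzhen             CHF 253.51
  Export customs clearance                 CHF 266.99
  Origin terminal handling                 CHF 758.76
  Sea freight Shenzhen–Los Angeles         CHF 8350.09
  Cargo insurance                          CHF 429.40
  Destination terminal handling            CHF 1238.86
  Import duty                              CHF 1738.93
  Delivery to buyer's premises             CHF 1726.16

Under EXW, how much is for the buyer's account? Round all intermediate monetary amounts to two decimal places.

Buyer's account: CHF 14762.70

EXW: the seller makes goods available at their premises; the buyer bears all onward costs.
Seller's account: goods 230461.84 = 230461.84
Buyer's account: inland to port 253.51 + export clearance 266.99 + origin terminal 758.76 + freight 8350.09 + insurance 429.40 + destination terminal 1238.86 + duty 1738.93 + delivery 1726.16 = 14762.70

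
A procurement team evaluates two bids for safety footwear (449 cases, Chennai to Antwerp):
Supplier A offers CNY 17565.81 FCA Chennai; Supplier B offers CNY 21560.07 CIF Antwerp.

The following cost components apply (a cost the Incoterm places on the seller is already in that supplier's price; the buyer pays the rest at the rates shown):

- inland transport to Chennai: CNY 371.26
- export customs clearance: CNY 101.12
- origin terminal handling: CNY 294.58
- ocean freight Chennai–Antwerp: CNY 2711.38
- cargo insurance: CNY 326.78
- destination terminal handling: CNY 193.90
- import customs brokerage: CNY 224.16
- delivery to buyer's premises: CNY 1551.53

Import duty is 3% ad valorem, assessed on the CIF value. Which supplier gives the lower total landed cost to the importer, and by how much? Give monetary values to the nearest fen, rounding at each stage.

Supplier A is cheaper by CNY 681.36

Supplier A (FCA):
CIF value = FCA price + origin terminal + freight + insurance = 17565.81 + 294.58 + 2711.38 + 326.78 = 20898.55
Import duty = 20898.55 × 3% = 626.96
Buyer bears (A): 294.58 + 2711.38 + 326.78 + 193.90 + 224.16 + 1551.53 = 5302.33
Landed cost (A) = invoice 17565.81 + 5302.33 + duty 626.96 = 23495.10
Supplier B (CIF):
The CIF price already equals the CIF value: 21560.07
Import duty = 21560.07 × 3% = 646.80
Buyer bears (B): 193.90 + 224.16 + 1551.53 = 1969.59
Landed cost (B) = invoice 21560.07 + 1969.59 + duty 646.80 = 24176.46
Difference = |23495.10 − 24176.46| = 681.36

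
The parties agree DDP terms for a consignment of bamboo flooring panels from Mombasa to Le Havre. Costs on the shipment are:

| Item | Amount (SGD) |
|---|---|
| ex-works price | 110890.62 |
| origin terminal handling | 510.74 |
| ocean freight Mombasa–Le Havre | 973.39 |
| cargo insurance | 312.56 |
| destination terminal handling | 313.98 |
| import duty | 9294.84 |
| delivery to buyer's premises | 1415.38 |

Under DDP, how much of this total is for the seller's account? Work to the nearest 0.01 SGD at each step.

DDP: the seller bears all costs including import duty.
Seller's account: goods 110890.62 + origin terminal 510.74 + freight 973.39 + insurance 312.56 + destination terminal 313.98 + duty 9294.84 + delivery 1415.38 = 123711.51
Buyer's account: 0.00

Seller's account: SGD 123711.51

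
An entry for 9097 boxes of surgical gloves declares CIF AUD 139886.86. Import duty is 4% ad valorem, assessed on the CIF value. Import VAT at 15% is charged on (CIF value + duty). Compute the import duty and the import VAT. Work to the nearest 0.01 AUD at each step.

Import duty: AUD 5595.47; import VAT: AUD 21822.35

Import duty = 139886.86 × 4% = 5595.47
VAT base = CIF + duty = 139886.86 + 5595.47 = 145482.33
Import VAT = 145482.33 × 15% = 21822.35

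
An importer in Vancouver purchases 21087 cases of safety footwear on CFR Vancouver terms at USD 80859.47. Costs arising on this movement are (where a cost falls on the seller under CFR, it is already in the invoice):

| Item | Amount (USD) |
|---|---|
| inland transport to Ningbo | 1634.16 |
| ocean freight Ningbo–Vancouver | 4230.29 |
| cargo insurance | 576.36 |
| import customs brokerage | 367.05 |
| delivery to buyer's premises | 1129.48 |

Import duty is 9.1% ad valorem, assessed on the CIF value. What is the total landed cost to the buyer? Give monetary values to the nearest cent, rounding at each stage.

CFR: the seller pays costs through ocean freight to the destination port, but not insurance.
Already in the invoice (seller's account under CFR): inland to port, freight — exclude.
CIF value = CFR price + insurance = 80859.47 + 576.36 = 81435.83
Import duty = 81435.83 × 9.1% = 7410.66
Buyer bears: insurance 576.36 + brokerage 367.05 + delivery 1129.48 + duty 7410.66 = 9483.55
Landed cost = invoice 80859.47 + 9483.55 = 90343.02

Total landed cost: USD 90343.02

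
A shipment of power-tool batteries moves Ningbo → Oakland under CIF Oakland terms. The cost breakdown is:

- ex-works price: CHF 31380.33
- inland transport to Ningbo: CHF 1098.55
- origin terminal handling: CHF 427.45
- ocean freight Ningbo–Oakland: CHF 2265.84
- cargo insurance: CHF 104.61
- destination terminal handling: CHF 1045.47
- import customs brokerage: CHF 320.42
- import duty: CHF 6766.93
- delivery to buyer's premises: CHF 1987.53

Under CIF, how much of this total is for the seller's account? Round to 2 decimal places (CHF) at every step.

CIF: the seller pays costs through ocean freight and marine insurance to the destination port.
Seller's account: goods 31380.33 + inland to port 1098.55 + origin terminal 427.45 + freight 2265.84 + insurance 104.61 = 35276.78
Buyer's account: destination terminal 1045.47 + brokerage 320.42 + duty 6766.93 + delivery 1987.53 = 10120.35

Seller's account: CHF 35276.78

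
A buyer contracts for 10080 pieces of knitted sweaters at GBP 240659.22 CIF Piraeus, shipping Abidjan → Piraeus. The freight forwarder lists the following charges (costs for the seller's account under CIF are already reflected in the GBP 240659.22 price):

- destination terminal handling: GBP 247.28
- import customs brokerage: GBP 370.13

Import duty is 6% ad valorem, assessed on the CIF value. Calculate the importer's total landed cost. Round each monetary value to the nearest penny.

Total landed cost: GBP 255716.18

CIF: the seller pays costs through ocean freight and marine insurance to the destination port.
The CIF price already equals the CIF value: 240659.22
Import duty = 240659.22 × 6% = 14439.55
Buyer bears: destination terminal 247.28 + brokerage 370.13 + duty 14439.55 = 15056.96
Landed cost = invoice 240659.22 + 15056.96 = 255716.18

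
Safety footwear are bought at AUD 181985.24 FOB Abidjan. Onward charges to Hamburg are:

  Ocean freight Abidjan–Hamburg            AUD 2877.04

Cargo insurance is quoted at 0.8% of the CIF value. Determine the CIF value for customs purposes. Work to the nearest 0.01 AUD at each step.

Let C be the CIF value. C = FOB price + freight + 0.8% × C
C − 0.8% × C = 181985.24 + 2877.04
0.992 × C = 184862.28
C = 184862.28 / 0.992 = 186353.10
Insurance premium = 0.8% × 186353.10 = 1490.82

CIF value: AUD 186353.10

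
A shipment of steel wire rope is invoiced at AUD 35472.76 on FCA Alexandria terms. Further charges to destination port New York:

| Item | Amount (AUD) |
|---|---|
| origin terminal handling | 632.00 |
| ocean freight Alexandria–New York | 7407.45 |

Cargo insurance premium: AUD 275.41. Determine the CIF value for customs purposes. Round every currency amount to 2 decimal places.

CIF = FCA price + pre-shipment costs + freight + insurance
CIF = 35472.76 + 632.00 + 7407.45 + 275.41 = 43787.62

CIF value: AUD 43787.62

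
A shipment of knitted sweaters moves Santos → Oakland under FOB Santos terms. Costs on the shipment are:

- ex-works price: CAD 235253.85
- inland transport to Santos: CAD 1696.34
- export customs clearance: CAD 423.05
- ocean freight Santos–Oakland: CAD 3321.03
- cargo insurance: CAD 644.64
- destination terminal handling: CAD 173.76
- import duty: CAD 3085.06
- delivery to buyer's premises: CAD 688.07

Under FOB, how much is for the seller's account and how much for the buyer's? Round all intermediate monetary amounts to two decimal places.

Seller: CAD 237373.24; buyer: CAD 7912.56

FOB: the seller bears costs until goods are on board at the origin port; the buyer bears freight, insurance and all costs thereafter.
Seller's account: goods 235253.85 + inland to port 1696.34 + export clearance 423.05 = 237373.24
Buyer's account: freight 3321.03 + insurance 644.64 + destination terminal 173.76 + duty 3085.06 + delivery 688.07 = 7912.56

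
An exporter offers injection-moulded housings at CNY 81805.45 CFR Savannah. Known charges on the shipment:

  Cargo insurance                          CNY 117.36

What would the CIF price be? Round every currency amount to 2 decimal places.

From CFR to CIF, the seller additionally bears: insurance.
CIF price = 81805.45 + 117.36 = 81922.81

CIF price: CNY 81922.81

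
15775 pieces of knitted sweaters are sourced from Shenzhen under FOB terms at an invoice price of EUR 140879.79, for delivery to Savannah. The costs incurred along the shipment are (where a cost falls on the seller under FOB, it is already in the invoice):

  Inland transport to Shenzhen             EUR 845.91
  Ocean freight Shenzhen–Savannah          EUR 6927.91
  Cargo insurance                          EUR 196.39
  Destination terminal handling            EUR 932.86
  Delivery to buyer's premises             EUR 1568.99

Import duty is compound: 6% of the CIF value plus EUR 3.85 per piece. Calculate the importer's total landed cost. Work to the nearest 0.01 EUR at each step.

FOB: the seller bears costs until goods are on board at the origin port; the buyer bears freight, insurance and all costs thereafter.
Already in the invoice (seller's account under FOB): inland to port — exclude.
CIF value = FOB price + freight + insurance = 140879.79 + 6927.91 + 196.39 = 148004.09
Ad valorem component: 148004.09 × 6% = 8880.25
Specific component: 15775 × 3.85 = 60733.75
Import duty = 8880.25 + 60733.75 = 69614.00
Buyer bears: freight 6927.91 + insurance 196.39 + destination terminal 932.86 + delivery 1568.99 + duty 69614.00 = 79240.15
Landed cost = invoice 140879.79 + 79240.15 = 220119.94

Total landed cost: EUR 220119.94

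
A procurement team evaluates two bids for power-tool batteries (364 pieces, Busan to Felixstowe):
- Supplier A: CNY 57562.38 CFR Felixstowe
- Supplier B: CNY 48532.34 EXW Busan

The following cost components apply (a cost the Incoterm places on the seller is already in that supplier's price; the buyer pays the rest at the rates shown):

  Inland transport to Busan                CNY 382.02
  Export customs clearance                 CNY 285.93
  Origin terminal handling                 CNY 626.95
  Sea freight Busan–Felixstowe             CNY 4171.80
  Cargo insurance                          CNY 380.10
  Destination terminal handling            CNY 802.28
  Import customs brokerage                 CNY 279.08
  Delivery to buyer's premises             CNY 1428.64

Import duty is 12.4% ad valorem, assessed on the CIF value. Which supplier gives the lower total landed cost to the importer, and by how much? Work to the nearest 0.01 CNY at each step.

Supplier B is cheaper by CNY 4005.20

Supplier A (CFR):
CIF value = CFR price + insurance = 57562.38 + 380.10 = 57942.48
Import duty = 57942.48 × 12.4% = 7184.87
Buyer bears (A): 380.10 + 802.28 + 279.08 + 1428.64 = 2890.10
Landed cost (A) = invoice 57562.38 + 2890.10 + duty 7184.87 = 67637.35
Supplier B (EXW):
CIF value = EXW price + inland to port + export clearance + origin terminal + freight + insurance = 48532.34 + 382.02 + 285.93 + 626.95 + 4171.80 + 380.10 = 54379.14
Import duty = 54379.14 × 12.4% = 6743.01
Buyer bears (B): 382.02 + 285.93 + 626.95 + 4171.80 + 380.10 + 802.28 + 279.08 + 1428.64 = 8356.80
Landed cost (B) = invoice 48532.34 + 8356.80 + duty 6743.01 = 63632.15
Difference = |67637.35 − 63632.15| = 4005.20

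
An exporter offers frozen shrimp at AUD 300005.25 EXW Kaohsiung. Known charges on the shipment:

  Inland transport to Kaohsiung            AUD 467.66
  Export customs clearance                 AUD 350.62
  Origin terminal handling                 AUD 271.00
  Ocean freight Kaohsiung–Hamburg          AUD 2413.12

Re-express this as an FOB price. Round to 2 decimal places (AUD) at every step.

Not relevant to the conversion: freight — on the buyer under both terms; not part of either seller's price.
From EXW to FOB, the seller additionally bears: inland to port, export clearance, origin terminal.
FOB price = 300005.25 + 467.66 + 350.62 + 271.00 = 301094.53

FOB price: AUD 301094.53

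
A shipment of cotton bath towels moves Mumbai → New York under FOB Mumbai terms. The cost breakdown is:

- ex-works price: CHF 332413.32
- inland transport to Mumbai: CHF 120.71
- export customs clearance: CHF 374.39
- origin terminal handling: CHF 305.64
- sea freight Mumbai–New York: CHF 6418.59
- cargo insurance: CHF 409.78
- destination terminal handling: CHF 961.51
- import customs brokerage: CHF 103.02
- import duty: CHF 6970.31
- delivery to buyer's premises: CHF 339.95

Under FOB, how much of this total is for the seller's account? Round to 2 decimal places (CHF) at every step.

Seller's account: CHF 333214.06

FOB: the seller bears costs until goods are on board at the origin port; the buyer bears freight, insurance and all costs thereafter.
Seller's account: goods 332413.32 + inland to port 120.71 + export clearance 374.39 + origin terminal 305.64 = 333214.06
Buyer's account: freight 6418.59 + insurance 409.78 + destination terminal 961.51 + brokerage 103.02 + duty 6970.31 + delivery 339.95 = 15203.16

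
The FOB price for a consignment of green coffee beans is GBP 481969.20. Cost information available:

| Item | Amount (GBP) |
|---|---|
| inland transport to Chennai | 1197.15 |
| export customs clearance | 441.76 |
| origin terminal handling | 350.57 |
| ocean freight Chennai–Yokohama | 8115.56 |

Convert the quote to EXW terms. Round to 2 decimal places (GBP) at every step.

Not relevant to the conversion: freight — on the buyer under both terms; not part of either seller's price.
From FOB to EXW, the seller no longer bears: inland to port, export clearance, origin terminal.
EXW price = 481969.20 − 1197.15 − 441.76 − 350.57 = 479979.72

EXW price: GBP 479979.72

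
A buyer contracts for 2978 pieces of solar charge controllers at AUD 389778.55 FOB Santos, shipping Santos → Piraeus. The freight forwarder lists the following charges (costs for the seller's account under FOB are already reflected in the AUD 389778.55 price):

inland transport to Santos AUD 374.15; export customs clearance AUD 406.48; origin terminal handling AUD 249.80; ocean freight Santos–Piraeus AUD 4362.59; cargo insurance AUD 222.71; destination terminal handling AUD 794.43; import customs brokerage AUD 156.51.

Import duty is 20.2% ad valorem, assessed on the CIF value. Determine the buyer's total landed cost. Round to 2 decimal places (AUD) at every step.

FOB: the seller bears costs until goods are on board at the origin port; the buyer bears freight, insurance and all costs thereafter.
Already in the invoice (seller's account under FOB): inland to port, export clearance, origin terminal — exclude.
CIF value = FOB price + freight + insurance = 389778.55 + 4362.59 + 222.71 = 394363.85
Import duty = 394363.85 × 20.2% = 79661.50
Buyer bears: freight 4362.59 + insurance 222.71 + destination terminal 794.43 + brokerage 156.51 + duty 79661.50 = 85197.74
Landed cost = invoice 389778.55 + 85197.74 = 474976.29

Total landed cost: AUD 474976.29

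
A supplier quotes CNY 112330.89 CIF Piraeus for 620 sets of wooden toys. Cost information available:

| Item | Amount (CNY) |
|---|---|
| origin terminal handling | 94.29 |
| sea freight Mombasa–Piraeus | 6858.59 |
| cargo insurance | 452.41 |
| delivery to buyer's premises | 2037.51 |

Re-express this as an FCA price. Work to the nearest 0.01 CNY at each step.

FCA price: CNY 104925.60

Not relevant to the conversion: delivery — on the buyer under both terms; not part of either seller's price.
From CIF to FCA, the seller no longer bears: origin terminal, freight, insurance.
FCA price = 112330.89 − 94.29 − 6858.59 − 452.41 = 104925.60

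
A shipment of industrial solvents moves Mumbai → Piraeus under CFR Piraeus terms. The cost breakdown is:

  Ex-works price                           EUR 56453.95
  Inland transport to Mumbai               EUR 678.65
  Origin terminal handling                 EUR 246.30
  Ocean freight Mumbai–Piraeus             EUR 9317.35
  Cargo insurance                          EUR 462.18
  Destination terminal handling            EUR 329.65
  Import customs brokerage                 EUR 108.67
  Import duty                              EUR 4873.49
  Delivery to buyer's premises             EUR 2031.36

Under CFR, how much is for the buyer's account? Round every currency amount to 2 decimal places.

Buyer's account: EUR 7805.35

CFR: the seller pays costs through ocean freight to the destination port, but not insurance.
Seller's account: goods 56453.95 + inland to port 678.65 + origin terminal 246.30 + freight 9317.35 = 66696.25
Buyer's account: insurance 462.18 + destination terminal 329.65 + brokerage 108.67 + duty 4873.49 + delivery 2031.36 = 7805.35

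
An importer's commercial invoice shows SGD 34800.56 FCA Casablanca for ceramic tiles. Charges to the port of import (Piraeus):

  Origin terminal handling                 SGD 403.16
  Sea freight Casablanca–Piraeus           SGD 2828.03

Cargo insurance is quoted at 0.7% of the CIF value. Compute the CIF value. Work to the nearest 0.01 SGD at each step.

CIF value: SGD 38299.85

Let C be the CIF value. C = FCA price + pre-shipment costs + freight + 0.7% × C
C − 0.7% × C = 34800.56 + 403.16 + 2828.03
0.993 × C = 38031.75
C = 38031.75 / 0.993 = 38299.85
Insurance premium = 0.7% × 38299.85 = 268.10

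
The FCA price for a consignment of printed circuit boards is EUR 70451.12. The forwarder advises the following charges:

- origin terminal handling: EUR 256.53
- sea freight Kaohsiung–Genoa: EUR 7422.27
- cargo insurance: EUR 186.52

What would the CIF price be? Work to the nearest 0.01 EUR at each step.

From FCA to CIF, the seller additionally bears: origin terminal, freight, insurance.
CIF price = 70451.12 + 256.53 + 7422.27 + 186.52 = 78316.44

CIF price: EUR 78316.44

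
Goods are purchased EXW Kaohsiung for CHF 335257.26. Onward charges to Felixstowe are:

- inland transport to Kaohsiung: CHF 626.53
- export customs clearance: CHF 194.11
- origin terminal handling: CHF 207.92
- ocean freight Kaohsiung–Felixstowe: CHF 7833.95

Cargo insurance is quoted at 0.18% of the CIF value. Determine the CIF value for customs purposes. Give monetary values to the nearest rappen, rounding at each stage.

Let C be the CIF value. C = EXW price + pre-shipment costs + freight + 0.18% × C
C − 0.18% × C = 335257.26 + 626.53 + 194.11 + 207.92 + 7833.95
0.9982 × C = 344119.77
C = 344119.77 / 0.9982 = 344740.30
Insurance premium = 0.18% × 344740.30 = 620.53

CIF value: CHF 344740.30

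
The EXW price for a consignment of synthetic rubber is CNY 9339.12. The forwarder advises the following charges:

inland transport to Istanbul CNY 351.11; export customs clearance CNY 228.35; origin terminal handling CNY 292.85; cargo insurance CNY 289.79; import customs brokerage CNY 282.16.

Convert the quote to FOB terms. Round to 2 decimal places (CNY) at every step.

FOB price: CNY 10211.43

Not relevant to the conversion: insurance, brokerage — on the buyer under both terms; not part of either seller's price.
From EXW to FOB, the seller additionally bears: inland to port, export clearance, origin terminal.
FOB price = 9339.12 + 351.11 + 228.35 + 292.85 = 10211.43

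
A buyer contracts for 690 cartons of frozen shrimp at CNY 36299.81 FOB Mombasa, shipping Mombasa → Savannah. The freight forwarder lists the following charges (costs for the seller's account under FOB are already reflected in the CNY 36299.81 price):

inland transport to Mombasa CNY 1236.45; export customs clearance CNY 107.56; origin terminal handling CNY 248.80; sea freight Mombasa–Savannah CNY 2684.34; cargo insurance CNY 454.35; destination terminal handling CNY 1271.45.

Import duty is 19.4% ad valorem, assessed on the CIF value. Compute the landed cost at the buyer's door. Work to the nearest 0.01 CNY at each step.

FOB: the seller bears costs until goods are on board at the origin port; the buyer bears freight, insurance and all costs thereafter.
Already in the invoice (seller's account under FOB): inland to port, export clearance, origin terminal — exclude.
CIF value = FOB price + freight + insurance = 36299.81 + 2684.34 + 454.35 = 39438.50
Import duty = 39438.50 × 19.4% = 7651.07
Buyer bears: freight 2684.34 + insurance 454.35 + destination terminal 1271.45 + duty 7651.07 = 12061.21
Landed cost = invoice 36299.81 + 12061.21 = 48361.02

Total landed cost: CNY 48361.02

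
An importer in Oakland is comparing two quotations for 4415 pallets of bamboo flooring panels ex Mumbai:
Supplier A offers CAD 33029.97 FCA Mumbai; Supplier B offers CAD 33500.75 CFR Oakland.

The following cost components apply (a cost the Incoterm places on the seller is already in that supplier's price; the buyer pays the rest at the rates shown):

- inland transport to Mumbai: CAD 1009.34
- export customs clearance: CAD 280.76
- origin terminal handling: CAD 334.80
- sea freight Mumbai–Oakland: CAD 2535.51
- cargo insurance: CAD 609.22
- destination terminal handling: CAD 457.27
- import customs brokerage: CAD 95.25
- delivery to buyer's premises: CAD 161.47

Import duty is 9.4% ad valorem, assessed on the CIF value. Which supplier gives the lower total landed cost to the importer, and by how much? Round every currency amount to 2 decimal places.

Supplier A (FCA):
CIF value = FCA price + origin terminal + freight + insurance = 33029.97 + 334.80 + 2535.51 + 609.22 = 36509.50
Import duty = 36509.50 × 9.4% = 3431.89
Buyer bears (A): 334.80 + 2535.51 + 609.22 + 457.27 + 95.25 + 161.47 = 4193.52
Landed cost (A) = invoice 33029.97 + 4193.52 + duty 3431.89 = 40655.38
Supplier B (CFR):
CIF value = CFR price + insurance = 33500.75 + 609.22 = 34109.97
Import duty = 34109.97 × 9.4% = 3206.34
Buyer bears (B): 609.22 + 457.27 + 95.25 + 161.47 = 1323.21
Landed cost (B) = invoice 33500.75 + 1323.21 + duty 3206.34 = 38030.30
Difference = |40655.38 − 38030.30| = 2625.08

Supplier B is cheaper by CAD 2625.08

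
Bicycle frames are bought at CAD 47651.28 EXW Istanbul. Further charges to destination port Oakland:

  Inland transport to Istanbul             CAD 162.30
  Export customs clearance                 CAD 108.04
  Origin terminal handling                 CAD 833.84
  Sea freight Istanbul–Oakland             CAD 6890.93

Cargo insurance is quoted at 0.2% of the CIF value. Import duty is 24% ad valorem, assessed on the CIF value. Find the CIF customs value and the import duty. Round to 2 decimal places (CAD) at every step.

CIF value: CAD 55757.91; import duty: CAD 13381.90

Let C be the CIF value. C = EXW price + pre-shipment costs + freight + 0.2% × C
C − 0.2% × C = 47651.28 + 162.30 + 108.04 + 833.84 + 6890.93
0.998 × C = 55646.39
C = 55646.39 / 0.998 = 55757.91
Insurance premium = 0.2% × 55757.91 = 111.52
Import duty = 55757.91 × 24% = 13381.90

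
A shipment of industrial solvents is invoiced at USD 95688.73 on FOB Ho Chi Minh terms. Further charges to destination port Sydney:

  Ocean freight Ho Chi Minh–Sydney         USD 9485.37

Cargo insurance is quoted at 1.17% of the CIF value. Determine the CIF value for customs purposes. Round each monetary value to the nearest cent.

Let C be the CIF value. C = FOB price + freight + 1.17% × C
C − 1.17% × C = 95688.73 + 9485.37
0.9883 × C = 105174.10
C = 105174.10 / 0.9883 = 106419.20
Insurance premium = 1.17% × 106419.20 = 1245.10

CIF value: USD 106419.20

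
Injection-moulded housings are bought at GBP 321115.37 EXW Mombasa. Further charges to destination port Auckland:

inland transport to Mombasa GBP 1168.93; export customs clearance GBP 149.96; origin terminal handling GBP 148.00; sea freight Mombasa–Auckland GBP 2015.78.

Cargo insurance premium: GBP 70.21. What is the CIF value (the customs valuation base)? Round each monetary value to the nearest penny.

CIF = EXW price + pre-shipment costs + freight + insurance
CIF = 321115.37 + 1168.93 + 149.96 + 148.00 + 2015.78 + 70.21 = 324668.25

CIF value: GBP 324668.25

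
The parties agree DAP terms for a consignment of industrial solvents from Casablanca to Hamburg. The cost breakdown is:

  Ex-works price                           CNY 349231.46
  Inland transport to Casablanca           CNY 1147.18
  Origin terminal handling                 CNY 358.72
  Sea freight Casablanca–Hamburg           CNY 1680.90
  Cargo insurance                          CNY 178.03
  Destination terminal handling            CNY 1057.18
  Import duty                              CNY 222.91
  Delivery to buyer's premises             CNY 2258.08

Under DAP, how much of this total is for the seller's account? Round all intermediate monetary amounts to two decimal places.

Seller's account: CNY 355911.55

DAP: the seller bears all costs to the named destination except import duty and clearance.
Seller's account: goods 349231.46 + inland to port 1147.18 + origin terminal 358.72 + freight 1680.90 + insurance 178.03 + destination terminal 1057.18 + delivery 2258.08 = 355911.55
Buyer's account: duty 222.91 = 222.91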